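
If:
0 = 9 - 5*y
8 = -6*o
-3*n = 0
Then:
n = 0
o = -4/3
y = 9/5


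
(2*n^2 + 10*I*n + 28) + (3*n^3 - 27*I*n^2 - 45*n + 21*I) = 3*n^3 + 2*n^2 - 27*I*n^2 - 45*n + 10*I*n + 28 + 21*I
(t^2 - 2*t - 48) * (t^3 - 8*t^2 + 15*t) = t^5 - 10*t^4 - 17*t^3 + 354*t^2 - 720*t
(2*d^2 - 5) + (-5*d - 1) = 2*d^2 - 5*d - 6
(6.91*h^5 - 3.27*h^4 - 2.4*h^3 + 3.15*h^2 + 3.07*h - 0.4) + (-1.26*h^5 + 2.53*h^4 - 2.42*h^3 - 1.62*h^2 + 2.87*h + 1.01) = 5.65*h^5 - 0.74*h^4 - 4.82*h^3 + 1.53*h^2 + 5.94*h + 0.61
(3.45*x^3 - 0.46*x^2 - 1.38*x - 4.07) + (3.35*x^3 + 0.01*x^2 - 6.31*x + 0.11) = 6.8*x^3 - 0.45*x^2 - 7.69*x - 3.96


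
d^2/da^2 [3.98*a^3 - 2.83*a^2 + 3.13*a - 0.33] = 23.88*a - 5.66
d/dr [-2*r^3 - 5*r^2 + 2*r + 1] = -6*r^2 - 10*r + 2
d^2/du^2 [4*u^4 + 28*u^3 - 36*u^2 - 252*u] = 48*u^2 + 168*u - 72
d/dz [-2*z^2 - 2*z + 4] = -4*z - 2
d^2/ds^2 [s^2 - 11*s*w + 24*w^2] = 2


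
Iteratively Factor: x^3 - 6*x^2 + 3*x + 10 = (x - 5)*(x^2 - x - 2) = (x - 5)*(x - 2)*(x + 1)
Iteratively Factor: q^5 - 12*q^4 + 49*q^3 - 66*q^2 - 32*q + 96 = (q - 2)*(q^4 - 10*q^3 + 29*q^2 - 8*q - 48) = (q - 2)*(q + 1)*(q^3 - 11*q^2 + 40*q - 48) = (q - 3)*(q - 2)*(q + 1)*(q^2 - 8*q + 16) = (q - 4)*(q - 3)*(q - 2)*(q + 1)*(q - 4)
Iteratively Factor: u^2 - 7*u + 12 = (u - 3)*(u - 4)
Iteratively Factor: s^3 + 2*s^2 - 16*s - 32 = (s - 4)*(s^2 + 6*s + 8) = (s - 4)*(s + 4)*(s + 2)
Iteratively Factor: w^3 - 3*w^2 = (w)*(w^2 - 3*w) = w^2*(w - 3)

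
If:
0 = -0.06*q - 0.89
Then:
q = -14.83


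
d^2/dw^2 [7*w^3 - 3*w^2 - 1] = 42*w - 6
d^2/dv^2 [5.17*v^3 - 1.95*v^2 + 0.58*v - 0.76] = 31.02*v - 3.9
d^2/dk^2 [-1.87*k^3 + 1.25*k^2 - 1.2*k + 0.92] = 2.5 - 11.22*k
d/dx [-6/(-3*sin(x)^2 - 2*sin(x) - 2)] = -12*(3*sin(x) + 1)*cos(x)/(3*sin(x)^2 + 2*sin(x) + 2)^2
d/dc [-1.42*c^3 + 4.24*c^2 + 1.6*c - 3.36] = -4.26*c^2 + 8.48*c + 1.6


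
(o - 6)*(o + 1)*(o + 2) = o^3 - 3*o^2 - 16*o - 12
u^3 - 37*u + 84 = (u - 4)*(u - 3)*(u + 7)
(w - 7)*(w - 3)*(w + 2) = w^3 - 8*w^2 + w + 42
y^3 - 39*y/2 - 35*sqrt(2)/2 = (y - 7*sqrt(2)/2)*(y + sqrt(2))*(y + 5*sqrt(2)/2)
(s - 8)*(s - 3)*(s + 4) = s^3 - 7*s^2 - 20*s + 96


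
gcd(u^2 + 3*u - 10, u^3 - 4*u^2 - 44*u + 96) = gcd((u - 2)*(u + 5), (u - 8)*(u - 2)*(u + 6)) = u - 2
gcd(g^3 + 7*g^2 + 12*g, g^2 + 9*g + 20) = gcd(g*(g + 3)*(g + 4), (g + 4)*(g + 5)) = g + 4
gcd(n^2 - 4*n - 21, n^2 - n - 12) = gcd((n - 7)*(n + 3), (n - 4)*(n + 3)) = n + 3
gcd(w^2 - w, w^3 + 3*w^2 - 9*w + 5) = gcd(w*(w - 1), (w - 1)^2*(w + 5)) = w - 1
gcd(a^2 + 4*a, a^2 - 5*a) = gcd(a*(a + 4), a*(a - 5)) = a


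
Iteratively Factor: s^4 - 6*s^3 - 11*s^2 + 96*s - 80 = (s + 4)*(s^3 - 10*s^2 + 29*s - 20) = (s - 4)*(s + 4)*(s^2 - 6*s + 5) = (s - 5)*(s - 4)*(s + 4)*(s - 1)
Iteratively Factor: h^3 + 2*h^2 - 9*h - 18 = (h + 2)*(h^2 - 9) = (h - 3)*(h + 2)*(h + 3)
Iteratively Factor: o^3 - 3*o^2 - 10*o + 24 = (o + 3)*(o^2 - 6*o + 8) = (o - 2)*(o + 3)*(o - 4)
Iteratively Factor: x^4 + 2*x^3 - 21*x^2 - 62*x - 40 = (x + 2)*(x^3 - 21*x - 20) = (x - 5)*(x + 2)*(x^2 + 5*x + 4) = (x - 5)*(x + 1)*(x + 2)*(x + 4)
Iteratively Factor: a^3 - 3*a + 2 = (a - 1)*(a^2 + a - 2) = (a - 1)*(a + 2)*(a - 1)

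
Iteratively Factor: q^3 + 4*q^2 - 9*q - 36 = (q + 4)*(q^2 - 9) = (q + 3)*(q + 4)*(q - 3)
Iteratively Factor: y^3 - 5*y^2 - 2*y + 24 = (y - 3)*(y^2 - 2*y - 8) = (y - 3)*(y + 2)*(y - 4)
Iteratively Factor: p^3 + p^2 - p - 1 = (p + 1)*(p^2 - 1) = (p - 1)*(p + 1)*(p + 1)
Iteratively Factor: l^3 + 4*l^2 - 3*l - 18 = (l + 3)*(l^2 + l - 6) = (l + 3)^2*(l - 2)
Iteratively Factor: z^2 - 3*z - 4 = (z + 1)*(z - 4)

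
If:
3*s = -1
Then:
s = -1/3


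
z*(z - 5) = z^2 - 5*z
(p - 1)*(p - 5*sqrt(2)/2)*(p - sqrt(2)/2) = p^3 - 3*sqrt(2)*p^2 - p^2 + 5*p/2 + 3*sqrt(2)*p - 5/2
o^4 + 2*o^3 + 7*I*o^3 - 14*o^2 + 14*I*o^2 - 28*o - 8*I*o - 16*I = (o + 2)*(o + I)*(o + 2*I)*(o + 4*I)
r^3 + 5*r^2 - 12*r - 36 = (r - 3)*(r + 2)*(r + 6)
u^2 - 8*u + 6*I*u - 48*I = (u - 8)*(u + 6*I)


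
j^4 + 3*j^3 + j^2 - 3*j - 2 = (j - 1)*(j + 1)^2*(j + 2)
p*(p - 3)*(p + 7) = p^3 + 4*p^2 - 21*p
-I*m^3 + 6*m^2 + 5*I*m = m*(m + 5*I)*(-I*m + 1)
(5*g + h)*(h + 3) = 5*g*h + 15*g + h^2 + 3*h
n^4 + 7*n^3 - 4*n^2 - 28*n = n*(n - 2)*(n + 2)*(n + 7)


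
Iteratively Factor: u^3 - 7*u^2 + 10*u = (u - 5)*(u^2 - 2*u) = u*(u - 5)*(u - 2)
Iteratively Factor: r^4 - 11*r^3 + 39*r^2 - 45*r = (r - 3)*(r^3 - 8*r^2 + 15*r) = r*(r - 3)*(r^2 - 8*r + 15) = r*(r - 3)^2*(r - 5)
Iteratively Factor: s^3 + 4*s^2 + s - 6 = (s + 3)*(s^2 + s - 2) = (s + 2)*(s + 3)*(s - 1)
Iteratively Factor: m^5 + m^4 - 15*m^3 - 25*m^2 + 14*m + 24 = (m + 1)*(m^4 - 15*m^2 - 10*m + 24) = (m - 1)*(m + 1)*(m^3 + m^2 - 14*m - 24) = (m - 1)*(m + 1)*(m + 2)*(m^2 - m - 12) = (m - 1)*(m + 1)*(m + 2)*(m + 3)*(m - 4)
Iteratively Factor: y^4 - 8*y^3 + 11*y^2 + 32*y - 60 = (y - 5)*(y^3 - 3*y^2 - 4*y + 12) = (y - 5)*(y + 2)*(y^2 - 5*y + 6) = (y - 5)*(y - 2)*(y + 2)*(y - 3)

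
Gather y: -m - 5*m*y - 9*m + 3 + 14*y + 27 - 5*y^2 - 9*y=-10*m - 5*y^2 + y*(5 - 5*m) + 30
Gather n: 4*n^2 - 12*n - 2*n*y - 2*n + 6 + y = 4*n^2 + n*(-2*y - 14) + y + 6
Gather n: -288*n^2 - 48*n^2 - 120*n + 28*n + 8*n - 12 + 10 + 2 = -336*n^2 - 84*n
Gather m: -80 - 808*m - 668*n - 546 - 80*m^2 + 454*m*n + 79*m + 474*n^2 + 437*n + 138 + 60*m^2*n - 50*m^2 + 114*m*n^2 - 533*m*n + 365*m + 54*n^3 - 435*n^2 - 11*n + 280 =m^2*(60*n - 130) + m*(114*n^2 - 79*n - 364) + 54*n^3 + 39*n^2 - 242*n - 208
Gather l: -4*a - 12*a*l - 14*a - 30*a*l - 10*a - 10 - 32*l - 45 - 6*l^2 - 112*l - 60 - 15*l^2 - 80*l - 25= -28*a - 21*l^2 + l*(-42*a - 224) - 140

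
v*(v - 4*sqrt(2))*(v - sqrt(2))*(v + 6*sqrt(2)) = v^4 + sqrt(2)*v^3 - 52*v^2 + 48*sqrt(2)*v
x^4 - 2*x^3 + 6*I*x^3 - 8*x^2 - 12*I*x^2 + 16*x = x*(x - 2)*(x + 2*I)*(x + 4*I)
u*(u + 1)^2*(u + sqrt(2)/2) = u^4 + sqrt(2)*u^3/2 + 2*u^3 + u^2 + sqrt(2)*u^2 + sqrt(2)*u/2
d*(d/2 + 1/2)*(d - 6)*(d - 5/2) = d^4/2 - 15*d^3/4 + 13*d^2/4 + 15*d/2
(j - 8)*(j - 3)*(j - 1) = j^3 - 12*j^2 + 35*j - 24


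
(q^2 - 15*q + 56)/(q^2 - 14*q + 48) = (q - 7)/(q - 6)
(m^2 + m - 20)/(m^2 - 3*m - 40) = (m - 4)/(m - 8)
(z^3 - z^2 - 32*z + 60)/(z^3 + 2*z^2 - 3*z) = (z^3 - z^2 - 32*z + 60)/(z*(z^2 + 2*z - 3))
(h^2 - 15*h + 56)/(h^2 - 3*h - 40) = (h - 7)/(h + 5)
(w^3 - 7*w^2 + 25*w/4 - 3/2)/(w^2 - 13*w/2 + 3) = w - 1/2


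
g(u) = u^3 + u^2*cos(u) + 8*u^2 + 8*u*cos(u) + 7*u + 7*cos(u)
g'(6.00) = 255.63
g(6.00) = 633.38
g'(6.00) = 255.63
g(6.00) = 633.38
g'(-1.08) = -4.45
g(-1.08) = 0.29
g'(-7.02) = 38.13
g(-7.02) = -0.76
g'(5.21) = 247.21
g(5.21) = 431.24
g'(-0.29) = 11.08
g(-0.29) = 3.18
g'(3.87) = 137.34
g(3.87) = 165.36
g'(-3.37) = -12.13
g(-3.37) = 37.37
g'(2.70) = 44.62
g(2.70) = 64.46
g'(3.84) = 134.40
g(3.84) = 161.29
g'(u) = -u^2*sin(u) + 3*u^2 - 8*u*sin(u) + 2*u*cos(u) + 16*u - 7*sin(u) + 8*cos(u) + 7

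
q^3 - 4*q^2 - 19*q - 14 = (q - 7)*(q + 1)*(q + 2)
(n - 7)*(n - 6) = n^2 - 13*n + 42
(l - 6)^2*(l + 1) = l^3 - 11*l^2 + 24*l + 36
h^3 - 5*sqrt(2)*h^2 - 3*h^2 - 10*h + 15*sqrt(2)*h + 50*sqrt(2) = (h - 5)*(h + 2)*(h - 5*sqrt(2))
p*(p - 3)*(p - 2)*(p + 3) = p^4 - 2*p^3 - 9*p^2 + 18*p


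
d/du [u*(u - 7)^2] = (u - 7)*(3*u - 7)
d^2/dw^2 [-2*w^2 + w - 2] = -4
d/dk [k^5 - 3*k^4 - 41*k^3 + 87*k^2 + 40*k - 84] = 5*k^4 - 12*k^3 - 123*k^2 + 174*k + 40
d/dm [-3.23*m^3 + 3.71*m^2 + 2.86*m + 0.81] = -9.69*m^2 + 7.42*m + 2.86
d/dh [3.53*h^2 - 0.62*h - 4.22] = 7.06*h - 0.62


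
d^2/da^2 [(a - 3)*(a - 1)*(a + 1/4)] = 6*a - 15/2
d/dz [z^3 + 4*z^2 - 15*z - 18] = 3*z^2 + 8*z - 15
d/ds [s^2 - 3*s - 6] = 2*s - 3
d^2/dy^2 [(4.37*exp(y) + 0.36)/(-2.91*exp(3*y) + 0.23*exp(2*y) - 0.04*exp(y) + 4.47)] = (-148.022388*exp(6*y) - 18.662121*exp(5*y) + 4.453927*exp(4*y) - 739.167625*exp(3*y) - 15.17823*exp(2*y) + 0.698532*exp(y) - 87.380901)*exp(y)/(24.642171*exp(9*y) - 5.842989*exp(8*y) + 1.477989*exp(7*y) - 113.73002*exp(6*y) + 17.970942*exp(5*y) - 3.832341*exp(4*y) + 174.680065*exp(3*y) - 13.808277*exp(2*y) + 2.397708*exp(y) - 89.314623)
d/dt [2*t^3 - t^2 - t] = 6*t^2 - 2*t - 1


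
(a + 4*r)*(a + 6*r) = a^2 + 10*a*r + 24*r^2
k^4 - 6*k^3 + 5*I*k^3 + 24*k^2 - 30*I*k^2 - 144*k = k*(k - 6)*(k - 3*I)*(k + 8*I)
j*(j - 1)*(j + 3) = j^3 + 2*j^2 - 3*j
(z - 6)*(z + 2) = z^2 - 4*z - 12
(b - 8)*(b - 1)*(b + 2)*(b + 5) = b^4 - 2*b^3 - 45*b^2 - 34*b + 80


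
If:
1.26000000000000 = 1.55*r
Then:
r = 0.81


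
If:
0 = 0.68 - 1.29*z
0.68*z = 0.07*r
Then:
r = 5.12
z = 0.53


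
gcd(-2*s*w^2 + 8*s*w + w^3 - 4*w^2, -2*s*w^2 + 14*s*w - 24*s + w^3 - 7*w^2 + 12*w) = 2*s*w - 8*s - w^2 + 4*w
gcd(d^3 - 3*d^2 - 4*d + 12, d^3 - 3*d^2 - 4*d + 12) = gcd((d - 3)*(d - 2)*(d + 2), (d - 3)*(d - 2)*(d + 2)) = d^3 - 3*d^2 - 4*d + 12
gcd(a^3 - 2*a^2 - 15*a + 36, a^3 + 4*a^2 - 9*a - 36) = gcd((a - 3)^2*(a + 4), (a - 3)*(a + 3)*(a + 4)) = a^2 + a - 12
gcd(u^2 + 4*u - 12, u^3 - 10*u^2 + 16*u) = u - 2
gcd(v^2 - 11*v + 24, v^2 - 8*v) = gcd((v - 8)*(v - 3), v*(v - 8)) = v - 8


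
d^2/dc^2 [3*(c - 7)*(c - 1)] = 6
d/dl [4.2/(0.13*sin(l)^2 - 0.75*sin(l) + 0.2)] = (3.15 - 1.092*sin(l))*cos(l)/(0.13*sin(l)^2 - 0.75*sin(l) + 0.2)^2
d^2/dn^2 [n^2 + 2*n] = 2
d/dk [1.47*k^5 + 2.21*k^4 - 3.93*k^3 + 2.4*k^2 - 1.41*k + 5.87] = 7.35*k^4 + 8.84*k^3 - 11.79*k^2 + 4.8*k - 1.41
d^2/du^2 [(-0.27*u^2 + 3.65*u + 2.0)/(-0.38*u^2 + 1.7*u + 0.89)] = (-0.705279999999999*u^3 - 1.184916*u^2 + 0.345419999999999*u - 1.440166)/(0.054872*u^6 - 0.73644*u^5 + 2.909052*u^4 - 1.46336*u^3 - 6.813306*u^2 - 4.03971*u - 0.704969)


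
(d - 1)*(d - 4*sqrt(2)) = d^2 - 4*sqrt(2)*d - d + 4*sqrt(2)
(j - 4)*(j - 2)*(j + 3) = j^3 - 3*j^2 - 10*j + 24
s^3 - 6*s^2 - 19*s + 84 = (s - 7)*(s - 3)*(s + 4)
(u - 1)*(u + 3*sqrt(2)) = u^2 - u + 3*sqrt(2)*u - 3*sqrt(2)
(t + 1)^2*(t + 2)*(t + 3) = t^4 + 7*t^3 + 17*t^2 + 17*t + 6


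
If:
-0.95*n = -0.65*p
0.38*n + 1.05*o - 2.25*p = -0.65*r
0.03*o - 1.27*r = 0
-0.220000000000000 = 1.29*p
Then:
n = -0.12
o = -0.32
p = -0.17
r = -0.01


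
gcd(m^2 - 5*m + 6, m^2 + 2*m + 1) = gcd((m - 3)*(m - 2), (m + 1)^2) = 1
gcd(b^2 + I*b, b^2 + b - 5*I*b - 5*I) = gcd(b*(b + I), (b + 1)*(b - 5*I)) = 1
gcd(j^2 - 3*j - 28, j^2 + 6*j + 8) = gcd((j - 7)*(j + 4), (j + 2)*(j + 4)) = j + 4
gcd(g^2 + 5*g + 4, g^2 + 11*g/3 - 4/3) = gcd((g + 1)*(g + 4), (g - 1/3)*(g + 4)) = g + 4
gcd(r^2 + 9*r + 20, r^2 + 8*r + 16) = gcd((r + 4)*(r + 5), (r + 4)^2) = r + 4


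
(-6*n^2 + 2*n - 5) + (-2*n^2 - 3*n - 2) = -8*n^2 - n - 7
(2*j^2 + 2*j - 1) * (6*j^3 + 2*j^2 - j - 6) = 12*j^5 + 16*j^4 - 4*j^3 - 16*j^2 - 11*j + 6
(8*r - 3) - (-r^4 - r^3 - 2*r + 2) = r^4 + r^3 + 10*r - 5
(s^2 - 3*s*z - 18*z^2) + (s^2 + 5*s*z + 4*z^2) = 2*s^2 + 2*s*z - 14*z^2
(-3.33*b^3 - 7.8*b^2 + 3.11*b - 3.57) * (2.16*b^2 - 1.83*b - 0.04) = -7.1928*b^5 - 10.7541*b^4 + 21.1248*b^3 - 13.0905*b^2 + 6.4087*b + 0.1428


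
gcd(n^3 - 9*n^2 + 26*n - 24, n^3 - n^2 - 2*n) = n - 2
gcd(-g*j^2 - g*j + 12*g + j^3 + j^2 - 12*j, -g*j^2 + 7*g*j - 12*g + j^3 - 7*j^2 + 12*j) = g*j - 3*g - j^2 + 3*j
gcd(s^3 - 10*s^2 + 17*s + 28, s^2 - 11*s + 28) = s^2 - 11*s + 28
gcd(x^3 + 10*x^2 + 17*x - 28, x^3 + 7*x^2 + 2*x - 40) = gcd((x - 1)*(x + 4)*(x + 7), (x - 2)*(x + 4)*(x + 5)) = x + 4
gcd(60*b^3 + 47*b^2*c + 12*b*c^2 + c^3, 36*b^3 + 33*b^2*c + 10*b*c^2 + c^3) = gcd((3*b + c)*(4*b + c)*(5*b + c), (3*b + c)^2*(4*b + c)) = 12*b^2 + 7*b*c + c^2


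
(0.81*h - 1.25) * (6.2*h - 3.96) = 5.022*h^2 - 10.9576*h + 4.95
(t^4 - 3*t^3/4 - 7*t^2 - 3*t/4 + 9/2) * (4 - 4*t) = -4*t^5 + 7*t^4 + 25*t^3 - 25*t^2 - 21*t + 18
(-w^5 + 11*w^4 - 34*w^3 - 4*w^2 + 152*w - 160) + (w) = -w^5 + 11*w^4 - 34*w^3 - 4*w^2 + 153*w - 160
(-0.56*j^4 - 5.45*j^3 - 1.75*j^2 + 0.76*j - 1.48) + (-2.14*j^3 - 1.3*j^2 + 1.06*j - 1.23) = -0.56*j^4 - 7.59*j^3 - 3.05*j^2 + 1.82*j - 2.71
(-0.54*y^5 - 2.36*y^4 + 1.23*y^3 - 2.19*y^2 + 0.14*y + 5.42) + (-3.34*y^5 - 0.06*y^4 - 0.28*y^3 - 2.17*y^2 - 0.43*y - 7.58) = -3.88*y^5 - 2.42*y^4 + 0.95*y^3 - 4.36*y^2 - 0.29*y - 2.16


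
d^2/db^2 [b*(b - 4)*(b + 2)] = 6*b - 4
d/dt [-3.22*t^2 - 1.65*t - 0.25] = -6.44*t - 1.65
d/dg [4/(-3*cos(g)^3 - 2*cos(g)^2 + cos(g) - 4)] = 4*(-9*cos(g)^2 - 4*cos(g) + 1)*sin(g)/(3*cos(g)^3 + 2*cos(g)^2 - cos(g) + 4)^2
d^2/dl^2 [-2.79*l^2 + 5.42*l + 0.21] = -5.58000000000000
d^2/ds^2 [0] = 0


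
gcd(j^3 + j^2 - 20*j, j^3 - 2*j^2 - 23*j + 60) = j^2 + j - 20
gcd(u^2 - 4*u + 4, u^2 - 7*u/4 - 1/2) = u - 2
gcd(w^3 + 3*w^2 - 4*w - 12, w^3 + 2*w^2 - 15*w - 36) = w + 3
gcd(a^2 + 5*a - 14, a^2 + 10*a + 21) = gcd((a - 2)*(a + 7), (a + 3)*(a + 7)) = a + 7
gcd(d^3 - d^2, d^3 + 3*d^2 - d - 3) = d - 1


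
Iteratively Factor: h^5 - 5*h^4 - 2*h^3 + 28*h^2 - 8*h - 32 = (h - 2)*(h^4 - 3*h^3 - 8*h^2 + 12*h + 16) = (h - 2)^2*(h^3 - h^2 - 10*h - 8) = (h - 2)^2*(h + 2)*(h^2 - 3*h - 4) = (h - 4)*(h - 2)^2*(h + 2)*(h + 1)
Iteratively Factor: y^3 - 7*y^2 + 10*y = (y - 2)*(y^2 - 5*y) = (y - 5)*(y - 2)*(y)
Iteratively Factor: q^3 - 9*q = (q)*(q^2 - 9) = q*(q - 3)*(q + 3)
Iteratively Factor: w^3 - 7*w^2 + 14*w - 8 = (w - 2)*(w^2 - 5*w + 4) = (w - 4)*(w - 2)*(w - 1)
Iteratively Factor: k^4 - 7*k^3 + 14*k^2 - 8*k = (k - 2)*(k^3 - 5*k^2 + 4*k) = (k - 4)*(k - 2)*(k^2 - k) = (k - 4)*(k - 2)*(k - 1)*(k)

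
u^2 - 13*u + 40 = (u - 8)*(u - 5)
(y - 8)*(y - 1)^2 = y^3 - 10*y^2 + 17*y - 8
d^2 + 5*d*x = d*(d + 5*x)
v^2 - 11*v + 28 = (v - 7)*(v - 4)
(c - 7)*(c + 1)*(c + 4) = c^3 - 2*c^2 - 31*c - 28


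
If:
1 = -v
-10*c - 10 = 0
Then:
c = -1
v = -1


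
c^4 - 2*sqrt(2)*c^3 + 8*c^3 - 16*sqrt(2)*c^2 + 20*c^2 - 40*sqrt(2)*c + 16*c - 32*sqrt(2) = (c + 2)^2*(c + 4)*(c - 2*sqrt(2))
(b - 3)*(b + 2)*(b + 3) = b^3 + 2*b^2 - 9*b - 18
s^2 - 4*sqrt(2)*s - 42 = (s - 7*sqrt(2))*(s + 3*sqrt(2))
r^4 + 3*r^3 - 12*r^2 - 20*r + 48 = (r - 2)^2*(r + 3)*(r + 4)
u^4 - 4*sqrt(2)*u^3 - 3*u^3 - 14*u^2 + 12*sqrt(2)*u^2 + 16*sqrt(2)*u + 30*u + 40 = (u - 4)*(u + 1)*(u - 5*sqrt(2))*(u + sqrt(2))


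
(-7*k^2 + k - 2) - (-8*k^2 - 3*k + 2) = k^2 + 4*k - 4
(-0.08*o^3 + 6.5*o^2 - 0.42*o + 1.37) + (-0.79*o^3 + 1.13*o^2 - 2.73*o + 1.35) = -0.87*o^3 + 7.63*o^2 - 3.15*o + 2.72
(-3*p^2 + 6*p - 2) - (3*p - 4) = -3*p^2 + 3*p + 2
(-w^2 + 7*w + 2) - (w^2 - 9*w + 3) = -2*w^2 + 16*w - 1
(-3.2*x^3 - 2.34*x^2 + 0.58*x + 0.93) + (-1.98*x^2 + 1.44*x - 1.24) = -3.2*x^3 - 4.32*x^2 + 2.02*x - 0.31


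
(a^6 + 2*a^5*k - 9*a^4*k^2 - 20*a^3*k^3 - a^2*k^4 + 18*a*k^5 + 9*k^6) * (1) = a^6 + 2*a^5*k - 9*a^4*k^2 - 20*a^3*k^3 - a^2*k^4 + 18*a*k^5 + 9*k^6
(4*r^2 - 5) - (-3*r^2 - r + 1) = 7*r^2 + r - 6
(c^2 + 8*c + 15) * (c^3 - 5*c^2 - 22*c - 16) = c^5 + 3*c^4 - 47*c^3 - 267*c^2 - 458*c - 240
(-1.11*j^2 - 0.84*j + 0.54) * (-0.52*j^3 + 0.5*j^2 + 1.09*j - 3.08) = 0.5772*j^5 - 0.1182*j^4 - 1.9107*j^3 + 2.7732*j^2 + 3.1758*j - 1.6632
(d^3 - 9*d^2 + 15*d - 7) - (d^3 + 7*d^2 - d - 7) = -16*d^2 + 16*d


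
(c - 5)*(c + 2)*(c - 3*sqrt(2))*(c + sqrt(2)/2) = c^4 - 5*sqrt(2)*c^3/2 - 3*c^3 - 13*c^2 + 15*sqrt(2)*c^2/2 + 9*c + 25*sqrt(2)*c + 30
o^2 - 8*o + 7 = (o - 7)*(o - 1)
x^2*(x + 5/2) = x^3 + 5*x^2/2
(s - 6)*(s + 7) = s^2 + s - 42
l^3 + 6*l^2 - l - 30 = (l - 2)*(l + 3)*(l + 5)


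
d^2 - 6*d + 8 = (d - 4)*(d - 2)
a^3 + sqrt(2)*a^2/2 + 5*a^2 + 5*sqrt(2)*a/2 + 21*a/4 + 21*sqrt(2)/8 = (a + 3/2)*(a + 7/2)*(a + sqrt(2)/2)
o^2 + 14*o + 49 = (o + 7)^2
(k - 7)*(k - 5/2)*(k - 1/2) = k^3 - 10*k^2 + 89*k/4 - 35/4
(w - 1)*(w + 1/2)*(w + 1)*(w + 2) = w^4 + 5*w^3/2 - 5*w/2 - 1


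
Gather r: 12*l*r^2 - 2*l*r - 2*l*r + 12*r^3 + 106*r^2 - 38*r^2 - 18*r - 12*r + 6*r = 12*r^3 + r^2*(12*l + 68) + r*(-4*l - 24)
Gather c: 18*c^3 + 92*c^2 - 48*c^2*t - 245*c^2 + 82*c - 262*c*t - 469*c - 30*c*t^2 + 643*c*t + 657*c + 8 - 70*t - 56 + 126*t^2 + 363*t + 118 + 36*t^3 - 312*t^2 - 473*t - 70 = 18*c^3 + c^2*(-48*t - 153) + c*(-30*t^2 + 381*t + 270) + 36*t^3 - 186*t^2 - 180*t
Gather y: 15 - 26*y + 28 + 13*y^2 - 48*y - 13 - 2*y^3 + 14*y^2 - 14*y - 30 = -2*y^3 + 27*y^2 - 88*y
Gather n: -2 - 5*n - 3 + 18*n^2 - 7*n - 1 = 18*n^2 - 12*n - 6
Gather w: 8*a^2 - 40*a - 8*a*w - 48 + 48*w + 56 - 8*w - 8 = 8*a^2 - 40*a + w*(40 - 8*a)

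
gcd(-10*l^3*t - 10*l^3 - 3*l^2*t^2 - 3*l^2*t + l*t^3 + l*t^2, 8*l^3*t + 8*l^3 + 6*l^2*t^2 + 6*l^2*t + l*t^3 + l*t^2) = 2*l^2*t + 2*l^2 + l*t^2 + l*t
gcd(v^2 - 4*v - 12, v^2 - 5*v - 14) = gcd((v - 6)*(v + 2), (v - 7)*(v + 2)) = v + 2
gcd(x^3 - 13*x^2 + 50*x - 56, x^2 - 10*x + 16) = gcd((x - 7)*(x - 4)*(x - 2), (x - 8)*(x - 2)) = x - 2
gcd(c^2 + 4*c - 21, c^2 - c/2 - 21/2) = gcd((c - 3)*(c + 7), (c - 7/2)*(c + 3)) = 1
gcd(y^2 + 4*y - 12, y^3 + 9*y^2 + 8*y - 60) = y^2 + 4*y - 12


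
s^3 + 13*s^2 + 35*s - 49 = (s - 1)*(s + 7)^2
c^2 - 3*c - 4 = (c - 4)*(c + 1)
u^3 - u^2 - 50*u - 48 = (u - 8)*(u + 1)*(u + 6)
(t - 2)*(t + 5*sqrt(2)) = t^2 - 2*t + 5*sqrt(2)*t - 10*sqrt(2)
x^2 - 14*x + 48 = (x - 8)*(x - 6)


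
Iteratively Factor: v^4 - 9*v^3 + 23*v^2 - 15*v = (v - 3)*(v^3 - 6*v^2 + 5*v) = (v - 3)*(v - 1)*(v^2 - 5*v) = (v - 5)*(v - 3)*(v - 1)*(v)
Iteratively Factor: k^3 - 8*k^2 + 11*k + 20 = (k - 4)*(k^2 - 4*k - 5) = (k - 5)*(k - 4)*(k + 1)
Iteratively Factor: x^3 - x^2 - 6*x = (x)*(x^2 - x - 6) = x*(x - 3)*(x + 2)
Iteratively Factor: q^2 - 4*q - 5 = (q - 5)*(q + 1)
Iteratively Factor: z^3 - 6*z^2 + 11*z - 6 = (z - 2)*(z^2 - 4*z + 3) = (z - 2)*(z - 1)*(z - 3)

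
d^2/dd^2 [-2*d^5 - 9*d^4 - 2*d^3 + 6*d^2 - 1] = -40*d^3 - 108*d^2 - 12*d + 12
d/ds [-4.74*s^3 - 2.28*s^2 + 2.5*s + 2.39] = -14.22*s^2 - 4.56*s + 2.5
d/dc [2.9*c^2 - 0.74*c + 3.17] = 5.8*c - 0.74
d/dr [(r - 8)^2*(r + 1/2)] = (r - 8)*(3*r - 7)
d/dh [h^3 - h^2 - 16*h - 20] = 3*h^2 - 2*h - 16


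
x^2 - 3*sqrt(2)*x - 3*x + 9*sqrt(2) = (x - 3)*(x - 3*sqrt(2))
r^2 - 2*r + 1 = (r - 1)^2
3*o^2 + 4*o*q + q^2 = (o + q)*(3*o + q)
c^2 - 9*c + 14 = (c - 7)*(c - 2)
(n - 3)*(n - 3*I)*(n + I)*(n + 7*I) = n^4 - 3*n^3 + 5*I*n^3 + 17*n^2 - 15*I*n^2 - 51*n + 21*I*n - 63*I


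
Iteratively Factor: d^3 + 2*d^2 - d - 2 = (d + 2)*(d^2 - 1) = (d + 1)*(d + 2)*(d - 1)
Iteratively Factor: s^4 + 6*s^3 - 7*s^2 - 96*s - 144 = (s + 4)*(s^3 + 2*s^2 - 15*s - 36) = (s - 4)*(s + 4)*(s^2 + 6*s + 9) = (s - 4)*(s + 3)*(s + 4)*(s + 3)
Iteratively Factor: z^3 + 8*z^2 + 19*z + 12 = (z + 3)*(z^2 + 5*z + 4) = (z + 3)*(z + 4)*(z + 1)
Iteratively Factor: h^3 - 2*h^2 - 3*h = (h)*(h^2 - 2*h - 3) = h*(h - 3)*(h + 1)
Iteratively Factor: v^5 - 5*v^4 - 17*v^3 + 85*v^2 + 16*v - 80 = (v + 1)*(v^4 - 6*v^3 - 11*v^2 + 96*v - 80) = (v - 5)*(v + 1)*(v^3 - v^2 - 16*v + 16) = (v - 5)*(v - 1)*(v + 1)*(v^2 - 16) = (v - 5)*(v - 1)*(v + 1)*(v + 4)*(v - 4)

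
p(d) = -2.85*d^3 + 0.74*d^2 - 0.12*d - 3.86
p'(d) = -8.55*d^2 + 1.48*d - 0.12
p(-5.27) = 434.46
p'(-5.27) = -245.38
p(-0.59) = -2.95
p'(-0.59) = -3.97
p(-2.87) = 69.95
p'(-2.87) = -74.79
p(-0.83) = -1.62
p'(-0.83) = -7.24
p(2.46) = -42.10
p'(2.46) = -48.22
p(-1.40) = 5.58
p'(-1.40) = -18.95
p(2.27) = -33.66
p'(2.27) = -40.82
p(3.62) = -129.80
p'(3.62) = -106.81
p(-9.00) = 2134.81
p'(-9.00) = -705.99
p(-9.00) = 2134.81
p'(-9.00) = -705.99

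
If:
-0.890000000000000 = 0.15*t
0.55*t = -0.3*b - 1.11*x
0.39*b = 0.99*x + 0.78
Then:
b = 5.61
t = -5.93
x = 1.42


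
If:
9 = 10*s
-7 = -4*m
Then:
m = 7/4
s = 9/10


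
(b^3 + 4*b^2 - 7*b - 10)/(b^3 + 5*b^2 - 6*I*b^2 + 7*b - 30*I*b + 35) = (b^2 - b - 2)/(b^2 - 6*I*b + 7)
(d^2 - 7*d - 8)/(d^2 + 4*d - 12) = (d^2 - 7*d - 8)/(d^2 + 4*d - 12)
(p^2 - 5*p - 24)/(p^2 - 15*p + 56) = (p + 3)/(p - 7)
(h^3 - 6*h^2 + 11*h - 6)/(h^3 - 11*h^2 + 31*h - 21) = (h - 2)/(h - 7)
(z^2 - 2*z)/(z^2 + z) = (z - 2)/(z + 1)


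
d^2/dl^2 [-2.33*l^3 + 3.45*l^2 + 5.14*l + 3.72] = 6.9 - 13.98*l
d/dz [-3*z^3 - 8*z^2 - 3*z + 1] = -9*z^2 - 16*z - 3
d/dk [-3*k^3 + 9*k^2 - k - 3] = -9*k^2 + 18*k - 1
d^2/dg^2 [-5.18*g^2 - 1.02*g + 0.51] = -10.3600000000000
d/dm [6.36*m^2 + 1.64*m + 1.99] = 12.72*m + 1.64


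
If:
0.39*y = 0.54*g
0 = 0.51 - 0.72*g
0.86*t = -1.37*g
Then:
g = 0.71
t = -1.13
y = 0.98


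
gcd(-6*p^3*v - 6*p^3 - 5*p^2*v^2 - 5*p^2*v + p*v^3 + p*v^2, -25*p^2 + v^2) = 1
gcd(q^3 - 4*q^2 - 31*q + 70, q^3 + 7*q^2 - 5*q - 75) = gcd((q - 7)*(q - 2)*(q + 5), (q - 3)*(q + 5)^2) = q + 5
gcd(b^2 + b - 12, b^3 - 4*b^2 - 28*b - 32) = 1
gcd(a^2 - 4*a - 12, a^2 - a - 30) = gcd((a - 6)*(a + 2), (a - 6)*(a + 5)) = a - 6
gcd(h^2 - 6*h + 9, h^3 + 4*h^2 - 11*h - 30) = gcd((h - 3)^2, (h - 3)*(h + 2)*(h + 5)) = h - 3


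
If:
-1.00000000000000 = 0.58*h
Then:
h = -1.72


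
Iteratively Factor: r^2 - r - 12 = (r + 3)*(r - 4)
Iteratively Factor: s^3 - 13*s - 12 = (s + 1)*(s^2 - s - 12) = (s - 4)*(s + 1)*(s + 3)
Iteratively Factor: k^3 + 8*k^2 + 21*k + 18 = (k + 2)*(k^2 + 6*k + 9) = (k + 2)*(k + 3)*(k + 3)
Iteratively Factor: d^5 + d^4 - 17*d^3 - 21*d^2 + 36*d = (d - 4)*(d^4 + 5*d^3 + 3*d^2 - 9*d) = d*(d - 4)*(d^3 + 5*d^2 + 3*d - 9) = d*(d - 4)*(d + 3)*(d^2 + 2*d - 3) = d*(d - 4)*(d - 1)*(d + 3)*(d + 3)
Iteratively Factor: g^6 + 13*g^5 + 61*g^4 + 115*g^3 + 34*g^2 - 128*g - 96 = (g + 1)*(g^5 + 12*g^4 + 49*g^3 + 66*g^2 - 32*g - 96) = (g + 1)*(g + 2)*(g^4 + 10*g^3 + 29*g^2 + 8*g - 48) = (g - 1)*(g + 1)*(g + 2)*(g^3 + 11*g^2 + 40*g + 48) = (g - 1)*(g + 1)*(g + 2)*(g + 4)*(g^2 + 7*g + 12) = (g - 1)*(g + 1)*(g + 2)*(g + 4)^2*(g + 3)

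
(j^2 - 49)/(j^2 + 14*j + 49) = (j - 7)/(j + 7)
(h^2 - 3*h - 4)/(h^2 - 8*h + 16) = (h + 1)/(h - 4)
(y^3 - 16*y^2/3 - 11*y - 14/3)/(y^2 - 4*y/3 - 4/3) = (y^2 - 6*y - 7)/(y - 2)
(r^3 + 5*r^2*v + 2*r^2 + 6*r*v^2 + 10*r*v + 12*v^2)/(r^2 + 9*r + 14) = (r^2 + 5*r*v + 6*v^2)/(r + 7)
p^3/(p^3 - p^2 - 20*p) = p^2/(p^2 - p - 20)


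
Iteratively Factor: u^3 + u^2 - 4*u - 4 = (u + 2)*(u^2 - u - 2) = (u + 1)*(u + 2)*(u - 2)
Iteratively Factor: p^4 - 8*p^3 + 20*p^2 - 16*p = (p - 2)*(p^3 - 6*p^2 + 8*p) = (p - 2)^2*(p^2 - 4*p) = (p - 4)*(p - 2)^2*(p)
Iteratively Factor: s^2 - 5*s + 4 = (s - 4)*(s - 1)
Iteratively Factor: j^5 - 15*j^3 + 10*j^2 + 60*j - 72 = (j - 2)*(j^4 + 2*j^3 - 11*j^2 - 12*j + 36) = (j - 2)*(j + 3)*(j^3 - j^2 - 8*j + 12) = (j - 2)^2*(j + 3)*(j^2 + j - 6) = (j - 2)^3*(j + 3)*(j + 3)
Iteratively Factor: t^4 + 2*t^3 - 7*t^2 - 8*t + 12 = (t + 2)*(t^3 - 7*t + 6) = (t - 1)*(t + 2)*(t^2 + t - 6) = (t - 1)*(t + 2)*(t + 3)*(t - 2)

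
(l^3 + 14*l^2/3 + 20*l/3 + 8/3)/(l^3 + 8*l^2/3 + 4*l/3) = (l + 2)/l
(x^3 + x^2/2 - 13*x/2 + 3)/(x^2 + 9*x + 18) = (x^2 - 5*x/2 + 1)/(x + 6)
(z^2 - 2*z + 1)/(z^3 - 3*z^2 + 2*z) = (z - 1)/(z*(z - 2))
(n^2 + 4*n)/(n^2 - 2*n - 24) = n/(n - 6)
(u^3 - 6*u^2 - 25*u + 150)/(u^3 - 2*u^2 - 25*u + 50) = (u - 6)/(u - 2)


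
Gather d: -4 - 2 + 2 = -4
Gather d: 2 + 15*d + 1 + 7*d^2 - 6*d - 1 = 7*d^2 + 9*d + 2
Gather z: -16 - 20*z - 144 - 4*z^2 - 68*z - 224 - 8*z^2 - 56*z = -12*z^2 - 144*z - 384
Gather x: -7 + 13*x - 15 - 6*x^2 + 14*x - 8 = -6*x^2 + 27*x - 30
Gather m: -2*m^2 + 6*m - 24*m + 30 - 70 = -2*m^2 - 18*m - 40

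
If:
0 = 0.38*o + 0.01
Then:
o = -0.03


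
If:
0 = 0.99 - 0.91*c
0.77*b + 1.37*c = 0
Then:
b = -1.94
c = 1.09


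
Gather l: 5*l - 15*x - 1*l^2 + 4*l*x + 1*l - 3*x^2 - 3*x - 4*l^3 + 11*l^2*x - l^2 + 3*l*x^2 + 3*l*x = -4*l^3 + l^2*(11*x - 2) + l*(3*x^2 + 7*x + 6) - 3*x^2 - 18*x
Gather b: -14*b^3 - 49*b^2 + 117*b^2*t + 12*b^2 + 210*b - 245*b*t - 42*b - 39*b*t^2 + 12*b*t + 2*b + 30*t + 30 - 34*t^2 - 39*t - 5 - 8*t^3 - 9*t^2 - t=-14*b^3 + b^2*(117*t - 37) + b*(-39*t^2 - 233*t + 170) - 8*t^3 - 43*t^2 - 10*t + 25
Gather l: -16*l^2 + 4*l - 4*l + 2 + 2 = 4 - 16*l^2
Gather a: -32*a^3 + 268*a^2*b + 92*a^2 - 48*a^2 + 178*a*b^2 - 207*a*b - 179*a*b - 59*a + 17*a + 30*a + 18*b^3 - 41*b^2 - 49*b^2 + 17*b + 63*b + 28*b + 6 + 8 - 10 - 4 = -32*a^3 + a^2*(268*b + 44) + a*(178*b^2 - 386*b - 12) + 18*b^3 - 90*b^2 + 108*b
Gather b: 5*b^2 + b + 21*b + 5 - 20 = 5*b^2 + 22*b - 15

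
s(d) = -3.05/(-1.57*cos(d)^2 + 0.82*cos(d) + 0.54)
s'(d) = -3.05*(-3.14*sin(d)*cos(d) + 0.82*sin(d))/(-1.57*cos(d)^2 + 0.82*cos(d) + 0.54)^2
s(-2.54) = 2.54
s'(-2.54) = 4.06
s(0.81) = -8.50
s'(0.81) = 23.05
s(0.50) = -60.42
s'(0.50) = 1110.69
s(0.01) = 14.53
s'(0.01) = 1.61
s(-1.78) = -10.10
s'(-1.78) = 48.16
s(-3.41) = 1.78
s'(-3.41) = -1.06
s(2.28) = 4.62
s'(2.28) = -15.23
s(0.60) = -20.70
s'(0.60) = 140.57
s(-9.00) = 2.02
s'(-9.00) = 2.03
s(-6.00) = 25.40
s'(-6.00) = 129.71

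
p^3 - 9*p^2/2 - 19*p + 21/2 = (p - 7)*(p - 1/2)*(p + 3)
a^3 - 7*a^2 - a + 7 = (a - 7)*(a - 1)*(a + 1)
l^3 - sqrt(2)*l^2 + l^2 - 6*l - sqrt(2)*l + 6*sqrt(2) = (l - 2)*(l + 3)*(l - sqrt(2))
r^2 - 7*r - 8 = (r - 8)*(r + 1)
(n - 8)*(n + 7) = n^2 - n - 56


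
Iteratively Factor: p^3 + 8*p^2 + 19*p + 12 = (p + 4)*(p^2 + 4*p + 3) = (p + 1)*(p + 4)*(p + 3)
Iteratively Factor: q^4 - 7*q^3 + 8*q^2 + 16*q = (q + 1)*(q^3 - 8*q^2 + 16*q) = (q - 4)*(q + 1)*(q^2 - 4*q) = (q - 4)^2*(q + 1)*(q)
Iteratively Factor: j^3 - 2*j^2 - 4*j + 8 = (j - 2)*(j^2 - 4) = (j - 2)*(j + 2)*(j - 2)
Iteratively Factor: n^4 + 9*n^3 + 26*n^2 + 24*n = (n + 4)*(n^3 + 5*n^2 + 6*n) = (n + 2)*(n + 4)*(n^2 + 3*n) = n*(n + 2)*(n + 4)*(n + 3)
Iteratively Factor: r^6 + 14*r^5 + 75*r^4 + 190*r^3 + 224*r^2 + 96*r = (r + 4)*(r^5 + 10*r^4 + 35*r^3 + 50*r^2 + 24*r) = (r + 2)*(r + 4)*(r^4 + 8*r^3 + 19*r^2 + 12*r) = r*(r + 2)*(r + 4)*(r^3 + 8*r^2 + 19*r + 12) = r*(r + 1)*(r + 2)*(r + 4)*(r^2 + 7*r + 12) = r*(r + 1)*(r + 2)*(r + 3)*(r + 4)*(r + 4)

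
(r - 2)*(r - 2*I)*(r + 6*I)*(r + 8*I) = r^4 - 2*r^3 + 12*I*r^3 - 20*r^2 - 24*I*r^2 + 40*r + 96*I*r - 192*I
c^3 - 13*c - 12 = (c - 4)*(c + 1)*(c + 3)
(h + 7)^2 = h^2 + 14*h + 49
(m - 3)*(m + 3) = m^2 - 9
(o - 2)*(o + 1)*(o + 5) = o^3 + 4*o^2 - 7*o - 10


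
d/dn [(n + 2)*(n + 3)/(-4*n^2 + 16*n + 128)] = (9*n^2 + 76*n + 136)/(4*(n^4 - 8*n^3 - 48*n^2 + 256*n + 1024))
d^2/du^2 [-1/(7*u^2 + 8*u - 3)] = 2*(49*u^2 + 56*u - 4*(7*u + 4)^2 - 21)/(7*u^2 + 8*u - 3)^3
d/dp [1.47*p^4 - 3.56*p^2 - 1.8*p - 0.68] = 5.88*p^3 - 7.12*p - 1.8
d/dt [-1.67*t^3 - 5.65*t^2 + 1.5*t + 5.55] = -5.01*t^2 - 11.3*t + 1.5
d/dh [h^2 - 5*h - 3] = 2*h - 5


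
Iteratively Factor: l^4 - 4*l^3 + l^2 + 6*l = (l - 2)*(l^3 - 2*l^2 - 3*l) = (l - 3)*(l - 2)*(l^2 + l) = (l - 3)*(l - 2)*(l + 1)*(l)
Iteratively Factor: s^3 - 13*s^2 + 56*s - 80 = (s - 5)*(s^2 - 8*s + 16) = (s - 5)*(s - 4)*(s - 4)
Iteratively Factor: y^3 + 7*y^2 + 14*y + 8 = (y + 1)*(y^2 + 6*y + 8) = (y + 1)*(y + 2)*(y + 4)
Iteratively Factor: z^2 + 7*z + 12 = (z + 4)*(z + 3)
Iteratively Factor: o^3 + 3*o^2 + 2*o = (o + 2)*(o^2 + o) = (o + 1)*(o + 2)*(o)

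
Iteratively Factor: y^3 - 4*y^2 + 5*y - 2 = (y - 1)*(y^2 - 3*y + 2) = (y - 2)*(y - 1)*(y - 1)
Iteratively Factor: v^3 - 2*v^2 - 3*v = (v)*(v^2 - 2*v - 3) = v*(v + 1)*(v - 3)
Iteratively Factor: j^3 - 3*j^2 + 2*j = (j)*(j^2 - 3*j + 2) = j*(j - 1)*(j - 2)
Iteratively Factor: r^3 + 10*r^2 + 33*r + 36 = (r + 3)*(r^2 + 7*r + 12) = (r + 3)*(r + 4)*(r + 3)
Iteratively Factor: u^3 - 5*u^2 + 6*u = (u - 2)*(u^2 - 3*u) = (u - 3)*(u - 2)*(u)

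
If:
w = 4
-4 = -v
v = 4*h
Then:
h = 1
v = 4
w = 4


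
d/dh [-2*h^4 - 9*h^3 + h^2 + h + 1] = -8*h^3 - 27*h^2 + 2*h + 1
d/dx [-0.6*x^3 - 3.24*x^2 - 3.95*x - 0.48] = -1.8*x^2 - 6.48*x - 3.95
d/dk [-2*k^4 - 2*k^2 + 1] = -8*k^3 - 4*k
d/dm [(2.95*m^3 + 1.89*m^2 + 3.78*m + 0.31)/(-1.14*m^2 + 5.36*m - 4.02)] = (-3.363*m^4 + 31.624*m^3 - 21.1374*m^2 - 14.4888*m - 16.8572)/(1.2996*m^4 - 12.2208*m^3 + 37.8952*m^2 - 43.0944*m + 16.1604)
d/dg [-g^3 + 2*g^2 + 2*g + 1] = -3*g^2 + 4*g + 2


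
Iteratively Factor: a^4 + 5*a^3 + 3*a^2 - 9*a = (a + 3)*(a^3 + 2*a^2 - 3*a) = a*(a + 3)*(a^2 + 2*a - 3) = a*(a - 1)*(a + 3)*(a + 3)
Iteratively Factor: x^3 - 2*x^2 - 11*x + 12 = (x + 3)*(x^2 - 5*x + 4) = (x - 4)*(x + 3)*(x - 1)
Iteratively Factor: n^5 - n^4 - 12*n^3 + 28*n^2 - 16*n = (n - 2)*(n^4 + n^3 - 10*n^2 + 8*n) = n*(n - 2)*(n^3 + n^2 - 10*n + 8) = n*(n - 2)*(n + 4)*(n^2 - 3*n + 2) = n*(n - 2)*(n - 1)*(n + 4)*(n - 2)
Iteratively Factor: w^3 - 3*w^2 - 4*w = (w)*(w^2 - 3*w - 4) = w*(w - 4)*(w + 1)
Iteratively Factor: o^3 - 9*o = (o)*(o^2 - 9) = o*(o - 3)*(o + 3)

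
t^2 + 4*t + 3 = (t + 1)*(t + 3)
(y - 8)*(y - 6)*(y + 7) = y^3 - 7*y^2 - 50*y + 336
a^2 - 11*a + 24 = (a - 8)*(a - 3)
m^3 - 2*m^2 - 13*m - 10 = (m - 5)*(m + 1)*(m + 2)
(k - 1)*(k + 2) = k^2 + k - 2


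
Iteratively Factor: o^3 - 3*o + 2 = (o + 2)*(o^2 - 2*o + 1) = (o - 1)*(o + 2)*(o - 1)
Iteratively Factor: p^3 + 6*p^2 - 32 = (p - 2)*(p^2 + 8*p + 16) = (p - 2)*(p + 4)*(p + 4)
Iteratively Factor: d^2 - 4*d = (d)*(d - 4)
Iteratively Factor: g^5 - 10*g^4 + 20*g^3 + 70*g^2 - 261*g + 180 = (g - 3)*(g^4 - 7*g^3 - g^2 + 67*g - 60) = (g - 3)*(g - 1)*(g^3 - 6*g^2 - 7*g + 60) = (g - 4)*(g - 3)*(g - 1)*(g^2 - 2*g - 15) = (g - 5)*(g - 4)*(g - 3)*(g - 1)*(g + 3)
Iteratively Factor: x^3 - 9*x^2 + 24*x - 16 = (x - 1)*(x^2 - 8*x + 16) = (x - 4)*(x - 1)*(x - 4)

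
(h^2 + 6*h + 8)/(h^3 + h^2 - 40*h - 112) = (h + 2)/(h^2 - 3*h - 28)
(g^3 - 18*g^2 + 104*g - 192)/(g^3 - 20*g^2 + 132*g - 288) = (g - 4)/(g - 6)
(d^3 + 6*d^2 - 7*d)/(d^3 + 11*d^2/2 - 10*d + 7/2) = 2*d/(2*d - 1)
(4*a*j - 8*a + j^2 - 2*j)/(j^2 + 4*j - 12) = (4*a + j)/(j + 6)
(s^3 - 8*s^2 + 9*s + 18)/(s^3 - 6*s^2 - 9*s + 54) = (s + 1)/(s + 3)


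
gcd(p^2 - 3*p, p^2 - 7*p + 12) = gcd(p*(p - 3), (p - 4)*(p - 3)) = p - 3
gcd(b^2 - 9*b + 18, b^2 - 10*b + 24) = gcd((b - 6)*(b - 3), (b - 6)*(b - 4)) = b - 6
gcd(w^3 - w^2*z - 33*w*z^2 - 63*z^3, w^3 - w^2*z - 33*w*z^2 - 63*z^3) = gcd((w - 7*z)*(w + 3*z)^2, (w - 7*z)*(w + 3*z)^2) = -w^3 + w^2*z + 33*w*z^2 + 63*z^3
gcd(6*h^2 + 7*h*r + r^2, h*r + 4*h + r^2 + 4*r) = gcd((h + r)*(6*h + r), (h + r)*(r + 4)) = h + r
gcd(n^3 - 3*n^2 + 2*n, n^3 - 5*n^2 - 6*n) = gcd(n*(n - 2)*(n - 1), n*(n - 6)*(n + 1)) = n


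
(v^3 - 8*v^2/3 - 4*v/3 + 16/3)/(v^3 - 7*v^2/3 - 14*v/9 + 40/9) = 3*(v - 2)/(3*v - 5)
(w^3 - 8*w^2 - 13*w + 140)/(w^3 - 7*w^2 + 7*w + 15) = (w^2 - 3*w - 28)/(w^2 - 2*w - 3)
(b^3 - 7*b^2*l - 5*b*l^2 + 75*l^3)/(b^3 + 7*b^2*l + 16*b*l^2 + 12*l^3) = (b^2 - 10*b*l + 25*l^2)/(b^2 + 4*b*l + 4*l^2)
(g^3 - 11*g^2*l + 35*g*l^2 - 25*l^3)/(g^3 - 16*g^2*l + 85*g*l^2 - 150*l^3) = (g - l)/(g - 6*l)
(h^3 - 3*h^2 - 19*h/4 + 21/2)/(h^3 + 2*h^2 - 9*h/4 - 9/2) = (2*h - 7)/(2*h + 3)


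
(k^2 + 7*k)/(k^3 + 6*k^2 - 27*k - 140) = k/(k^2 - k - 20)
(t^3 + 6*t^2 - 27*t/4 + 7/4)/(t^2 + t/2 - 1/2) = (2*t^2 + 13*t - 7)/(2*(t + 1))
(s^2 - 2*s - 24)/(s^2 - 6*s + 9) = (s^2 - 2*s - 24)/(s^2 - 6*s + 9)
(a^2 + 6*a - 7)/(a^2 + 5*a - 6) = (a + 7)/(a + 6)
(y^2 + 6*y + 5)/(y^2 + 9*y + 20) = (y + 1)/(y + 4)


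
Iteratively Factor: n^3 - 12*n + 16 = (n - 2)*(n^2 + 2*n - 8) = (n - 2)^2*(n + 4)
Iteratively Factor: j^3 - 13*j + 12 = (j + 4)*(j^2 - 4*j + 3) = (j - 3)*(j + 4)*(j - 1)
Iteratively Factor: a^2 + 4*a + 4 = (a + 2)*(a + 2)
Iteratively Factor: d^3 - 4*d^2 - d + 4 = (d - 1)*(d^2 - 3*d - 4) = (d - 4)*(d - 1)*(d + 1)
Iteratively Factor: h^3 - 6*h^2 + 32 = (h - 4)*(h^2 - 2*h - 8) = (h - 4)^2*(h + 2)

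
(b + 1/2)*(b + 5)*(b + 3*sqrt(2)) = b^3 + 3*sqrt(2)*b^2 + 11*b^2/2 + 5*b/2 + 33*sqrt(2)*b/2 + 15*sqrt(2)/2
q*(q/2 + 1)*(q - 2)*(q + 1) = q^4/2 + q^3/2 - 2*q^2 - 2*q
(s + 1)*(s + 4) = s^2 + 5*s + 4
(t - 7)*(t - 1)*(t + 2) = t^3 - 6*t^2 - 9*t + 14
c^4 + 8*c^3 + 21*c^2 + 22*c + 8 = (c + 1)^2*(c + 2)*(c + 4)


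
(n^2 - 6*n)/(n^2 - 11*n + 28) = n*(n - 6)/(n^2 - 11*n + 28)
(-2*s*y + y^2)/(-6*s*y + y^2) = (2*s - y)/(6*s - y)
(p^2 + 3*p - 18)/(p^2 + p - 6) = (p^2 + 3*p - 18)/(p^2 + p - 6)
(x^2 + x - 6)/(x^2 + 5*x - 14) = (x + 3)/(x + 7)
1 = 1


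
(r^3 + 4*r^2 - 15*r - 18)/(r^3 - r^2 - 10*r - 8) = (r^2 + 3*r - 18)/(r^2 - 2*r - 8)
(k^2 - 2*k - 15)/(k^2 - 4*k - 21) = (k - 5)/(k - 7)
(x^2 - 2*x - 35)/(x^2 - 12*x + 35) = (x + 5)/(x - 5)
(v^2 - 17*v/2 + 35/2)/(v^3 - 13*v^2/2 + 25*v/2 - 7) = (v - 5)/(v^2 - 3*v + 2)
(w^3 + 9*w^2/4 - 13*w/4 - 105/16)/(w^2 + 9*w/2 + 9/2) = (8*w^2 + 6*w - 35)/(8*(w + 3))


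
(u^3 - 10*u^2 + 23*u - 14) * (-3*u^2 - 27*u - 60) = -3*u^5 + 3*u^4 + 141*u^3 + 21*u^2 - 1002*u + 840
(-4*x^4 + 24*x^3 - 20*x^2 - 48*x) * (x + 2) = -4*x^5 + 16*x^4 + 28*x^3 - 88*x^2 - 96*x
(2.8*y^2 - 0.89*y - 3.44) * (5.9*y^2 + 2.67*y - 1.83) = 16.52*y^4 + 2.225*y^3 - 27.7963*y^2 - 7.5561*y + 6.2952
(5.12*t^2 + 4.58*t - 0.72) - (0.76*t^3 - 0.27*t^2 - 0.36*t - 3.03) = -0.76*t^3 + 5.39*t^2 + 4.94*t + 2.31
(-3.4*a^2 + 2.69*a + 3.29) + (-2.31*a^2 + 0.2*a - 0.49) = -5.71*a^2 + 2.89*a + 2.8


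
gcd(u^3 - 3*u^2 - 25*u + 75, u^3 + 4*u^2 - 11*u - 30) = u^2 + 2*u - 15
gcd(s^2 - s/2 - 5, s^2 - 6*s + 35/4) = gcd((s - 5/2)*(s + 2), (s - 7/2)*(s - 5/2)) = s - 5/2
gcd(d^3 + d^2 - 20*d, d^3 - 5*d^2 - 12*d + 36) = 1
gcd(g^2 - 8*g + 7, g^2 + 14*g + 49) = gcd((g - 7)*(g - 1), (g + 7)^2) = 1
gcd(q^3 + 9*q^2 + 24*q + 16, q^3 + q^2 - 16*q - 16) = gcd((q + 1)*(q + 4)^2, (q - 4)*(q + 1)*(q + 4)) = q^2 + 5*q + 4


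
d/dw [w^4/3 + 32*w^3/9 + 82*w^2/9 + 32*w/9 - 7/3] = 4*w^3/3 + 32*w^2/3 + 164*w/9 + 32/9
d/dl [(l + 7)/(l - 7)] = -14/(l - 7)^2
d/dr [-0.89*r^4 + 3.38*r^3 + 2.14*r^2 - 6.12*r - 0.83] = -3.56*r^3 + 10.14*r^2 + 4.28*r - 6.12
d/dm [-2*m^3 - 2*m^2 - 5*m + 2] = -6*m^2 - 4*m - 5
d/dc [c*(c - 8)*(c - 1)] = 3*c^2 - 18*c + 8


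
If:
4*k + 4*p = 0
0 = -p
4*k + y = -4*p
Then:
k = 0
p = 0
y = 0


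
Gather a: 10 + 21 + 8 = 39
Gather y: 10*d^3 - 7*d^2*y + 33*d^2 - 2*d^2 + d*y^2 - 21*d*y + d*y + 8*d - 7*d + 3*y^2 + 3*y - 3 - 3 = 10*d^3 + 31*d^2 + d + y^2*(d + 3) + y*(-7*d^2 - 20*d + 3) - 6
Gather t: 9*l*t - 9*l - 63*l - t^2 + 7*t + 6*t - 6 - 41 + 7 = -72*l - t^2 + t*(9*l + 13) - 40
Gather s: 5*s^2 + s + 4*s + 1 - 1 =5*s^2 + 5*s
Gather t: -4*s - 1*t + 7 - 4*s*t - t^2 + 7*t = -4*s - t^2 + t*(6 - 4*s) + 7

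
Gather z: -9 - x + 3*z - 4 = -x + 3*z - 13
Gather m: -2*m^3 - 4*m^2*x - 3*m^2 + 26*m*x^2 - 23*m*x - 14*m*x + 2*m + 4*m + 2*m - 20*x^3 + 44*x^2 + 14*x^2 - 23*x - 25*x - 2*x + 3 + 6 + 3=-2*m^3 + m^2*(-4*x - 3) + m*(26*x^2 - 37*x + 8) - 20*x^3 + 58*x^2 - 50*x + 12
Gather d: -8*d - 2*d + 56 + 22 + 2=80 - 10*d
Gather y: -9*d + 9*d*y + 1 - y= -9*d + y*(9*d - 1) + 1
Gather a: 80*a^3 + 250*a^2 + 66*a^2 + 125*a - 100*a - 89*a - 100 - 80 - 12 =80*a^3 + 316*a^2 - 64*a - 192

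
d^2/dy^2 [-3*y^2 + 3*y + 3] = -6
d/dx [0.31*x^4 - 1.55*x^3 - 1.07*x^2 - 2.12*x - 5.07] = 1.24*x^3 - 4.65*x^2 - 2.14*x - 2.12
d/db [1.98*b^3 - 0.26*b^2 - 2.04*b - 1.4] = 5.94*b^2 - 0.52*b - 2.04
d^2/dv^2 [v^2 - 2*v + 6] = 2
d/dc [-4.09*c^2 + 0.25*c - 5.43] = 0.25 - 8.18*c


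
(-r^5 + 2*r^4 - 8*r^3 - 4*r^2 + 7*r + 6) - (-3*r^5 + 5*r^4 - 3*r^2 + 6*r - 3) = 2*r^5 - 3*r^4 - 8*r^3 - r^2 + r + 9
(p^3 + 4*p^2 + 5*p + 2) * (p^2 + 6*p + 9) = p^5 + 10*p^4 + 38*p^3 + 68*p^2 + 57*p + 18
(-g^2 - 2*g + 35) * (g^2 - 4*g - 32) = -g^4 + 2*g^3 + 75*g^2 - 76*g - 1120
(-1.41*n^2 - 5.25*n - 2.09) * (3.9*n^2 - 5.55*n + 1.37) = -5.499*n^4 - 12.6495*n^3 + 19.0548*n^2 + 4.407*n - 2.8633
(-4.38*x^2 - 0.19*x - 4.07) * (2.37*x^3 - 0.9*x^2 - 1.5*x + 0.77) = -10.3806*x^5 + 3.4917*x^4 - 2.9049*x^3 + 0.575400000000001*x^2 + 5.9587*x - 3.1339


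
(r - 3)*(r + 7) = r^2 + 4*r - 21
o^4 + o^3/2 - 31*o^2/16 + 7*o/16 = o*(o - 1)*(o - 1/4)*(o + 7/4)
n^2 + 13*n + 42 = (n + 6)*(n + 7)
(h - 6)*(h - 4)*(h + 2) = h^3 - 8*h^2 + 4*h + 48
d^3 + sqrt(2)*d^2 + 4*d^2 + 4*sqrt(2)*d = d*(d + 4)*(d + sqrt(2))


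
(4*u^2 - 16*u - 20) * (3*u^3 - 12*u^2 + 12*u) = 12*u^5 - 96*u^4 + 180*u^3 + 48*u^2 - 240*u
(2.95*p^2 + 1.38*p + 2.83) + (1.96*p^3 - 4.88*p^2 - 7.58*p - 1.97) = 1.96*p^3 - 1.93*p^2 - 6.2*p + 0.86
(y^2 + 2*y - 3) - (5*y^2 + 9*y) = -4*y^2 - 7*y - 3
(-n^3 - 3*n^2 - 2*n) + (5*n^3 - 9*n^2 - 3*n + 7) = 4*n^3 - 12*n^2 - 5*n + 7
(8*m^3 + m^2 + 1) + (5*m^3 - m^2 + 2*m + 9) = 13*m^3 + 2*m + 10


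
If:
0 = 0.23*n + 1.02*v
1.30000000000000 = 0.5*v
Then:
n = -11.53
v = 2.60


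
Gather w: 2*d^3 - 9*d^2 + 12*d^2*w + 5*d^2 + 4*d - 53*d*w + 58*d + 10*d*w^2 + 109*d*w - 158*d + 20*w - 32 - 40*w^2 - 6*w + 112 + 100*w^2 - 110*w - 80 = 2*d^3 - 4*d^2 - 96*d + w^2*(10*d + 60) + w*(12*d^2 + 56*d - 96)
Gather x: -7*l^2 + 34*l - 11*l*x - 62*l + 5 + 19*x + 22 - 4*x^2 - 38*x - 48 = -7*l^2 - 28*l - 4*x^2 + x*(-11*l - 19) - 21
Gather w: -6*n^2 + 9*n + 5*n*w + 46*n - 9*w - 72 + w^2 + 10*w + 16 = -6*n^2 + 55*n + w^2 + w*(5*n + 1) - 56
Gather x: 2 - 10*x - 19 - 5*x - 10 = -15*x - 27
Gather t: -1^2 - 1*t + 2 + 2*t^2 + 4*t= 2*t^2 + 3*t + 1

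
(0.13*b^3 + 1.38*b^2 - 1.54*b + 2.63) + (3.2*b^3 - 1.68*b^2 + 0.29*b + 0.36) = 3.33*b^3 - 0.3*b^2 - 1.25*b + 2.99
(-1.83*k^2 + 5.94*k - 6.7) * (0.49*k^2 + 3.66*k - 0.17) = -0.8967*k^4 - 3.7872*k^3 + 18.7685*k^2 - 25.5318*k + 1.139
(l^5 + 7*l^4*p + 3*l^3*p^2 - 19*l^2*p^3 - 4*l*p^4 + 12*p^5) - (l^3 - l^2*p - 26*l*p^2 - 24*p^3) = l^5 + 7*l^4*p + 3*l^3*p^2 - l^3 - 19*l^2*p^3 + l^2*p - 4*l*p^4 + 26*l*p^2 + 12*p^5 + 24*p^3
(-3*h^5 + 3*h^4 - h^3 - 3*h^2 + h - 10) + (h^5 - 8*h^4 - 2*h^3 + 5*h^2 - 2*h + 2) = -2*h^5 - 5*h^4 - 3*h^3 + 2*h^2 - h - 8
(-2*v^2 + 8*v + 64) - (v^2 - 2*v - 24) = -3*v^2 + 10*v + 88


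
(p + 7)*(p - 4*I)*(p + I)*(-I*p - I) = -I*p^4 - 3*p^3 - 8*I*p^3 - 24*p^2 - 11*I*p^2 - 21*p - 32*I*p - 28*I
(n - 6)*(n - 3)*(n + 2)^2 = n^4 - 5*n^3 - 14*n^2 + 36*n + 72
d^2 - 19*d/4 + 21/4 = (d - 3)*(d - 7/4)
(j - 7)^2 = j^2 - 14*j + 49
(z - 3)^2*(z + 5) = z^3 - z^2 - 21*z + 45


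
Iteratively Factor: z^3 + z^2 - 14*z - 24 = (z + 3)*(z^2 - 2*z - 8) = (z + 2)*(z + 3)*(z - 4)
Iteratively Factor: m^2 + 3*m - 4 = (m + 4)*(m - 1)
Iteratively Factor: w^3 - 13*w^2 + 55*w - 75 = (w - 5)*(w^2 - 8*w + 15) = (w - 5)*(w - 3)*(w - 5)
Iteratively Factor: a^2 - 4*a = (a - 4)*(a)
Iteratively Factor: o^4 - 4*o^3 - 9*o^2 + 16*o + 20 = (o + 1)*(o^3 - 5*o^2 - 4*o + 20) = (o + 1)*(o + 2)*(o^2 - 7*o + 10) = (o - 2)*(o + 1)*(o + 2)*(o - 5)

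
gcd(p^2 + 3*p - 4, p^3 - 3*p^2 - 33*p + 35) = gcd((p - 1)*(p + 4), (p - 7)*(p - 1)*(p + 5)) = p - 1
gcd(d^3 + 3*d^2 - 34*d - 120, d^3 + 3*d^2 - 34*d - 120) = d^3 + 3*d^2 - 34*d - 120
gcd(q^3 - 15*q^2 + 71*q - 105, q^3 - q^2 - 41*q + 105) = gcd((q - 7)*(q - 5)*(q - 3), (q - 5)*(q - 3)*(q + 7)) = q^2 - 8*q + 15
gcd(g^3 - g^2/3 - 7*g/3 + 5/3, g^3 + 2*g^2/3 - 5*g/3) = g^2 + 2*g/3 - 5/3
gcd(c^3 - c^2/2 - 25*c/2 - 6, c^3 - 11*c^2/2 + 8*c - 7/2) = 1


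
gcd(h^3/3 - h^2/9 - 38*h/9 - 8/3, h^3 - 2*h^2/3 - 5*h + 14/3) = 1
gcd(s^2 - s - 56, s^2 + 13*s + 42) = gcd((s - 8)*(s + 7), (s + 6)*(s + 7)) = s + 7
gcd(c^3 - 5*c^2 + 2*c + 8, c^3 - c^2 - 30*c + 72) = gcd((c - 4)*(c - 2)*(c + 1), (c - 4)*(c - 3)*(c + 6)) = c - 4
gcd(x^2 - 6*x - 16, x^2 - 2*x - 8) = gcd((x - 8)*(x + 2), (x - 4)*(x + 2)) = x + 2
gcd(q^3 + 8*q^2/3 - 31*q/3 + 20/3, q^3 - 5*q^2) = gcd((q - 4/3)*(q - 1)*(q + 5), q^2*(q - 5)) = 1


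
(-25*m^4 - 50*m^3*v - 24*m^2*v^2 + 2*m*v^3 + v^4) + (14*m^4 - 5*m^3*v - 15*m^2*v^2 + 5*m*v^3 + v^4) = -11*m^4 - 55*m^3*v - 39*m^2*v^2 + 7*m*v^3 + 2*v^4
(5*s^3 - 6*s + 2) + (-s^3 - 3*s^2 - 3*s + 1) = 4*s^3 - 3*s^2 - 9*s + 3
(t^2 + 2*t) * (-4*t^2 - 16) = -4*t^4 - 8*t^3 - 16*t^2 - 32*t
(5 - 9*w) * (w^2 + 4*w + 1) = -9*w^3 - 31*w^2 + 11*w + 5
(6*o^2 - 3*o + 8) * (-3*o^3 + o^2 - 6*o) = -18*o^5 + 15*o^4 - 63*o^3 + 26*o^2 - 48*o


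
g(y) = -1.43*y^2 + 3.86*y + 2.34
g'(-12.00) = 38.18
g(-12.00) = -249.90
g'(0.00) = 3.86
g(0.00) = 2.34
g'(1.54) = -0.54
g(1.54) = 4.89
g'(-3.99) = 15.27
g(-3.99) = -35.83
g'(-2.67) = 11.50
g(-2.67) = -18.16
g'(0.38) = 2.77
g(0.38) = 3.60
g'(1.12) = 0.66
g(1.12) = 4.87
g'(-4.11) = 15.61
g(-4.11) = -37.68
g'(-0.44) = 5.12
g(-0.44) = 0.36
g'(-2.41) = 10.75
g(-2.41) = -15.27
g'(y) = 3.86 - 2.86*y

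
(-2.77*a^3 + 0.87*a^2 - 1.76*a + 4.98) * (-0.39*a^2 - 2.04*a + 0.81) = 1.0803*a^5 + 5.3115*a^4 - 3.3321*a^3 + 2.3529*a^2 - 11.5848*a + 4.0338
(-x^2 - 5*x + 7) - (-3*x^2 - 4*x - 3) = 2*x^2 - x + 10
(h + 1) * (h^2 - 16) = h^3 + h^2 - 16*h - 16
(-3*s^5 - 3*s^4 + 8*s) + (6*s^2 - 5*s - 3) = -3*s^5 - 3*s^4 + 6*s^2 + 3*s - 3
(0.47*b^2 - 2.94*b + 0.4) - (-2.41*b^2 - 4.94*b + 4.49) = 2.88*b^2 + 2.0*b - 4.09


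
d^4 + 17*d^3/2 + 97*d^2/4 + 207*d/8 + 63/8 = (d + 1/2)*(d + 3/2)*(d + 3)*(d + 7/2)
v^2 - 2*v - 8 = (v - 4)*(v + 2)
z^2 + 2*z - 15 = (z - 3)*(z + 5)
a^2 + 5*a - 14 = (a - 2)*(a + 7)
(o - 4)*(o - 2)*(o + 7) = o^3 + o^2 - 34*o + 56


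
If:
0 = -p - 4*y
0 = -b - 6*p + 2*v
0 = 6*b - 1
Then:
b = 1/6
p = -4*y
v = 1/12 - 12*y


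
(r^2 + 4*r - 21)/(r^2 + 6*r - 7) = (r - 3)/(r - 1)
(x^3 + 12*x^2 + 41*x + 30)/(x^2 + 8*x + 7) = (x^2 + 11*x + 30)/(x + 7)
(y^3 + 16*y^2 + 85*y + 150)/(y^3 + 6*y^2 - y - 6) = (y^2 + 10*y + 25)/(y^2 - 1)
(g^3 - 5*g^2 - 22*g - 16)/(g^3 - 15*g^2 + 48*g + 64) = (g + 2)/(g - 8)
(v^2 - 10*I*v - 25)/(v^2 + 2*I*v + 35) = (v - 5*I)/(v + 7*I)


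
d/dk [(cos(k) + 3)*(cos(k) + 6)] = -(2*cos(k) + 9)*sin(k)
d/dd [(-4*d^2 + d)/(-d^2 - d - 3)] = (5*d^2 + 24*d - 3)/(d^4 + 2*d^3 + 7*d^2 + 6*d + 9)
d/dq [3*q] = 3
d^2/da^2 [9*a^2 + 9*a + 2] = 18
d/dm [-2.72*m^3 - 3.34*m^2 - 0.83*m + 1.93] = -8.16*m^2 - 6.68*m - 0.83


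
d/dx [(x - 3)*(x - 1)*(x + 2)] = 3*x^2 - 4*x - 5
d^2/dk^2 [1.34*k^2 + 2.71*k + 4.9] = 2.68000000000000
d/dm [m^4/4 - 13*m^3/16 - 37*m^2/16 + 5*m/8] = m^3 - 39*m^2/16 - 37*m/8 + 5/8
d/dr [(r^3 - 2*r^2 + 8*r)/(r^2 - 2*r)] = (r^2 - 4*r - 4)/(r^2 - 4*r + 4)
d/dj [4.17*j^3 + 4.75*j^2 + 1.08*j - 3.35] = 12.51*j^2 + 9.5*j + 1.08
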